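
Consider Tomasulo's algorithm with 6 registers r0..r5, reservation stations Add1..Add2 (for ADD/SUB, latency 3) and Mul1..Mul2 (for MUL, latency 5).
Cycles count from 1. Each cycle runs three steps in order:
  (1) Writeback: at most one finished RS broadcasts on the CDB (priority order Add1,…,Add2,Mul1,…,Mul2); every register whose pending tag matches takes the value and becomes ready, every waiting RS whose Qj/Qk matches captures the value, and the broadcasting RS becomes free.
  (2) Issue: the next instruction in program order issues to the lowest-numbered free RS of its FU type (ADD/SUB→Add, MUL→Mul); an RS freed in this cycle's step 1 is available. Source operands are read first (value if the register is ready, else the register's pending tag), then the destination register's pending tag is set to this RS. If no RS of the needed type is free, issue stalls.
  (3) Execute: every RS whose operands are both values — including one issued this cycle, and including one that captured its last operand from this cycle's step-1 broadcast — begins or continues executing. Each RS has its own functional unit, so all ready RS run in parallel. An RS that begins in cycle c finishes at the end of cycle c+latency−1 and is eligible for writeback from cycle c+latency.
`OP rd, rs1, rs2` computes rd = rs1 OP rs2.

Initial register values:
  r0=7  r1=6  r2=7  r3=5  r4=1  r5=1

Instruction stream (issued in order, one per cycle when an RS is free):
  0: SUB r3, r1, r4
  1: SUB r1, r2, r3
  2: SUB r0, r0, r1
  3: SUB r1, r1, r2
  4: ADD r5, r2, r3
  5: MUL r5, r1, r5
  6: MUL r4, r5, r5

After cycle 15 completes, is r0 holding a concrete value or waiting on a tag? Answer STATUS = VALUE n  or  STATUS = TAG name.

STATUS = VALUE 5

  c1: issue SUB r3<-Add1  regs: r0:7,r1:6,r2:7,r3:Add1,r4:1,r5:1
  c2: issue SUB r1<-Add2  regs: r0:7,r1:Add2,r2:7,r3:Add1,r4:1,r5:1
  c3: stall  regs: r0:7,r1:Add2,r2:7,r3:Add1,r4:1,r5:1
  c4: CDB Add1=5; issue SUB r0<-Add1  regs: r0:Add1,r1:Add2,r2:7,r3:5,r4:1,r5:1
  c5: stall  regs: r0:Add1,r1:Add2,r2:7,r3:5,r4:1,r5:1
  c6: stall  regs: r0:Add1,r1:Add2,r2:7,r3:5,r4:1,r5:1
  c7: CDB Add2=2; issue SUB r1<-Add2  regs: r0:Add1,r1:Add2,r2:7,r3:5,r4:1,r5:1
  c8: stall  regs: r0:Add1,r1:Add2,r2:7,r3:5,r4:1,r5:1
  c9: stall  regs: r0:Add1,r1:Add2,r2:7,r3:5,r4:1,r5:1
  c10: CDB Add1=5; issue ADD r5<-Add1  regs: r0:5,r1:Add2,r2:7,r3:5,r4:1,r5:Add1
  c11: CDB Add2=-5; issue MUL r5<-Mul1  regs: r0:5,r1:-5,r2:7,r3:5,r4:1,r5:Mul1
  c12: issue MUL r4<-Mul2  regs: r0:5,r1:-5,r2:7,r3:5,r4:Mul2,r5:Mul1
  c13: CDB Add1=12  regs: r0:5,r1:-5,r2:7,r3:5,r4:Mul2,r5:Mul1
  c14: -  regs: r0:5,r1:-5,r2:7,r3:5,r4:Mul2,r5:Mul1
  c15: -  regs: r0:5,r1:-5,r2:7,r3:5,r4:Mul2,r5:Mul1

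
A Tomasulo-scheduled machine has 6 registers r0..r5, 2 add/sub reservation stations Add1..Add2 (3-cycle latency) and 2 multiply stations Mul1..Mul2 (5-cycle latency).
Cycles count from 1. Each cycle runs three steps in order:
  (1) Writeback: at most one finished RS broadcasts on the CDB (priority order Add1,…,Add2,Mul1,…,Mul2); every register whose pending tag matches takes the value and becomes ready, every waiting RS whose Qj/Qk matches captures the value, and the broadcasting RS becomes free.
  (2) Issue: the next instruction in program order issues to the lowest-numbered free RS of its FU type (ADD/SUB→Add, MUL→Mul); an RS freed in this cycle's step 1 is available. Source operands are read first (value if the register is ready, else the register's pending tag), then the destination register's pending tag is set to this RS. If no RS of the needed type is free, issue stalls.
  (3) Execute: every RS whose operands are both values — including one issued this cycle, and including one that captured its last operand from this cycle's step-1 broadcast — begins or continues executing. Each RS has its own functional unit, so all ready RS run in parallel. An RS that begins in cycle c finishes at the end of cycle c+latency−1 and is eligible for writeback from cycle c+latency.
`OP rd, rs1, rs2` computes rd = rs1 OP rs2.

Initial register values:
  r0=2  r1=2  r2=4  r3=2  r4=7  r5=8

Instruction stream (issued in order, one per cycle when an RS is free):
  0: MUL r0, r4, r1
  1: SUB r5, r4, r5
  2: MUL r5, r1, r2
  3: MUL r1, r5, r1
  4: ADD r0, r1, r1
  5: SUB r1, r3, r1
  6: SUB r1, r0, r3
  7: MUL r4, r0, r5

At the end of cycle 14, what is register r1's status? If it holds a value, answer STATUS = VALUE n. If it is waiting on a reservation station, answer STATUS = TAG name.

  c1: issue MUL r0<-Mul1  regs: r0:Mul1,r1:2,r2:4,r3:2,r4:7,r5:8
  c2: issue SUB r5<-Add1  regs: r0:Mul1,r1:2,r2:4,r3:2,r4:7,r5:Add1
  c3: issue MUL r5<-Mul2  regs: r0:Mul1,r1:2,r2:4,r3:2,r4:7,r5:Mul2
  c4: stall  regs: r0:Mul1,r1:2,r2:4,r3:2,r4:7,r5:Mul2
  c5: CDB Add1=-1; stall  regs: r0:Mul1,r1:2,r2:4,r3:2,r4:7,r5:Mul2
  c6: CDB Mul1=14; issue MUL r1<-Mul1  regs: r0:14,r1:Mul1,r2:4,r3:2,r4:7,r5:Mul2
  c7: issue ADD r0<-Add1  regs: r0:Add1,r1:Mul1,r2:4,r3:2,r4:7,r5:Mul2
  c8: CDB Mul2=8; issue SUB r1<-Add2  regs: r0:Add1,r1:Add2,r2:4,r3:2,r4:7,r5:8
  c9: stall  regs: r0:Add1,r1:Add2,r2:4,r3:2,r4:7,r5:8
  c10: stall  regs: r0:Add1,r1:Add2,r2:4,r3:2,r4:7,r5:8
  c11: stall  regs: r0:Add1,r1:Add2,r2:4,r3:2,r4:7,r5:8
  c12: stall  regs: r0:Add1,r1:Add2,r2:4,r3:2,r4:7,r5:8
  c13: CDB Mul1=16; stall  regs: r0:Add1,r1:Add2,r2:4,r3:2,r4:7,r5:8
  c14: stall  regs: r0:Add1,r1:Add2,r2:4,r3:2,r4:7,r5:8

STATUS = TAG Add2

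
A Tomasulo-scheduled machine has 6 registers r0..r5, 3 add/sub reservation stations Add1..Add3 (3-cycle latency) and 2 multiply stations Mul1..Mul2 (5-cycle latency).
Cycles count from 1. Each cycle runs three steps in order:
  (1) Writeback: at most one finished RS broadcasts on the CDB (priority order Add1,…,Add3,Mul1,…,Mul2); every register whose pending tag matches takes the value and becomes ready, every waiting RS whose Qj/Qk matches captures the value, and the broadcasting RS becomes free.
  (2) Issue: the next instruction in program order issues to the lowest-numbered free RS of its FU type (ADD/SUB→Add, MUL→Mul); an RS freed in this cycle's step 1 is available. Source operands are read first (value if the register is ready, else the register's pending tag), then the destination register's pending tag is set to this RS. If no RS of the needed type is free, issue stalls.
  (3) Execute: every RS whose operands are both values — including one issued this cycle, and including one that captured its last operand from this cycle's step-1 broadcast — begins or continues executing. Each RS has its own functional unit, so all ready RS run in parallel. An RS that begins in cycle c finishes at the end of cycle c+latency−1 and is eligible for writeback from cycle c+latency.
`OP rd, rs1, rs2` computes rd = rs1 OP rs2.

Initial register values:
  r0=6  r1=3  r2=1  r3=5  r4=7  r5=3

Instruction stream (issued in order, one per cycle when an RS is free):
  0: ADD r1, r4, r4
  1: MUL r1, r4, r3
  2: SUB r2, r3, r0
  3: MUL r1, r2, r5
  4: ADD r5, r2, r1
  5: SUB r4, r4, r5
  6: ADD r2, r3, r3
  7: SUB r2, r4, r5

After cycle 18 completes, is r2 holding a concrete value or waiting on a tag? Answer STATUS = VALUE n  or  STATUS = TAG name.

  c1: issue ADD r1<-Add1  regs: r0:6,r1:Add1,r2:1,r3:5,r4:7,r5:3
  c2: issue MUL r1<-Mul1  regs: r0:6,r1:Mul1,r2:1,r3:5,r4:7,r5:3
  c3: issue SUB r2<-Add2  regs: r0:6,r1:Mul1,r2:Add2,r3:5,r4:7,r5:3
  c4: CDB Add1=14; issue MUL r1<-Mul2  regs: r0:6,r1:Mul2,r2:Add2,r3:5,r4:7,r5:3
  c5: issue ADD r5<-Add1  regs: r0:6,r1:Mul2,r2:Add2,r3:5,r4:7,r5:Add1
  c6: CDB Add2=-1; issue SUB r4<-Add2  regs: r0:6,r1:Mul2,r2:-1,r3:5,r4:Add2,r5:Add1
  c7: CDB Mul1=35; issue ADD r2<-Add3  regs: r0:6,r1:Mul2,r2:Add3,r3:5,r4:Add2,r5:Add1
  c8: stall  regs: r0:6,r1:Mul2,r2:Add3,r3:5,r4:Add2,r5:Add1
  c9: stall  regs: r0:6,r1:Mul2,r2:Add3,r3:5,r4:Add2,r5:Add1
  c10: CDB Add3=10; issue SUB r2<-Add3  regs: r0:6,r1:Mul2,r2:Add3,r3:5,r4:Add2,r5:Add1
  c11: CDB Mul2=-3  regs: r0:6,r1:-3,r2:Add3,r3:5,r4:Add2,r5:Add1
  c12: -  regs: r0:6,r1:-3,r2:Add3,r3:5,r4:Add2,r5:Add1
  c13: -  regs: r0:6,r1:-3,r2:Add3,r3:5,r4:Add2,r5:Add1
  c14: CDB Add1=-4  regs: r0:6,r1:-3,r2:Add3,r3:5,r4:Add2,r5:-4
  c15: -  regs: r0:6,r1:-3,r2:Add3,r3:5,r4:Add2,r5:-4
  c16: -  regs: r0:6,r1:-3,r2:Add3,r3:5,r4:Add2,r5:-4
  c17: CDB Add2=11  regs: r0:6,r1:-3,r2:Add3,r3:5,r4:11,r5:-4
  c18: -  regs: r0:6,r1:-3,r2:Add3,r3:5,r4:11,r5:-4

STATUS = TAG Add3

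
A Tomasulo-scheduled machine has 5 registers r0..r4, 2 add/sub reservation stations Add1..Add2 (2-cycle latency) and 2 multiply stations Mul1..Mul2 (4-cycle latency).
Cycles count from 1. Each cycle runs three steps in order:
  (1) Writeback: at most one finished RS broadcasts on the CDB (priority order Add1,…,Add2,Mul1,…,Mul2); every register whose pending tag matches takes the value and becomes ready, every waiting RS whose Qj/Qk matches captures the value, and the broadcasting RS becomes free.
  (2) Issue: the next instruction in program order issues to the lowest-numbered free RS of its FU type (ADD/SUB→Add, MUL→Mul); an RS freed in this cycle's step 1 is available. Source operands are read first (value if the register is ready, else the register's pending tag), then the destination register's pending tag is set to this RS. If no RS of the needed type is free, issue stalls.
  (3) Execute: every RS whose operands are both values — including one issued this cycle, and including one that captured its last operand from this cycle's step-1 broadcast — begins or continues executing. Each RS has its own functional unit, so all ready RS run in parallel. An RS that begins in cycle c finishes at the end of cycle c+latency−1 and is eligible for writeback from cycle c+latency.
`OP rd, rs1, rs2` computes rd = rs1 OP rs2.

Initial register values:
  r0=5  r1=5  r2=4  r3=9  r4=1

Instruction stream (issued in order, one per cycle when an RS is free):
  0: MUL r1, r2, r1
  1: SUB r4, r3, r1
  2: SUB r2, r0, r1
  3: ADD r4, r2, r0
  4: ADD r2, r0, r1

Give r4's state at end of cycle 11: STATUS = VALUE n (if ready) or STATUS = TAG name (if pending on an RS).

STATUS = VALUE -10

c1: issue MUL r1<-Mul1 | r0:5,r1:Mul1,r2:4,r3:9,r4:1
c2: issue SUB r4<-Add1 | r0:5,r1:Mul1,r2:4,r3:9,r4:Add1
c3: issue SUB r2<-Add2 | r0:5,r1:Mul1,r2:Add2,r3:9,r4:Add1
c4: stall | r0:5,r1:Mul1,r2:Add2,r3:9,r4:Add1
c5: CDB Mul1=20; stall | r0:5,r1:20,r2:Add2,r3:9,r4:Add1
c6: stall | r0:5,r1:20,r2:Add2,r3:9,r4:Add1
c7: CDB Add1=-11; issue ADD r4<-Add1 | r0:5,r1:20,r2:Add2,r3:9,r4:Add1
c8: CDB Add2=-15; issue ADD r2<-Add2 | r0:5,r1:20,r2:Add2,r3:9,r4:Add1
c9: - | r0:5,r1:20,r2:Add2,r3:9,r4:Add1
c10: CDB Add1=-10 | r0:5,r1:20,r2:Add2,r3:9,r4:-10
c11: CDB Add2=25 | r0:5,r1:20,r2:25,r3:9,r4:-10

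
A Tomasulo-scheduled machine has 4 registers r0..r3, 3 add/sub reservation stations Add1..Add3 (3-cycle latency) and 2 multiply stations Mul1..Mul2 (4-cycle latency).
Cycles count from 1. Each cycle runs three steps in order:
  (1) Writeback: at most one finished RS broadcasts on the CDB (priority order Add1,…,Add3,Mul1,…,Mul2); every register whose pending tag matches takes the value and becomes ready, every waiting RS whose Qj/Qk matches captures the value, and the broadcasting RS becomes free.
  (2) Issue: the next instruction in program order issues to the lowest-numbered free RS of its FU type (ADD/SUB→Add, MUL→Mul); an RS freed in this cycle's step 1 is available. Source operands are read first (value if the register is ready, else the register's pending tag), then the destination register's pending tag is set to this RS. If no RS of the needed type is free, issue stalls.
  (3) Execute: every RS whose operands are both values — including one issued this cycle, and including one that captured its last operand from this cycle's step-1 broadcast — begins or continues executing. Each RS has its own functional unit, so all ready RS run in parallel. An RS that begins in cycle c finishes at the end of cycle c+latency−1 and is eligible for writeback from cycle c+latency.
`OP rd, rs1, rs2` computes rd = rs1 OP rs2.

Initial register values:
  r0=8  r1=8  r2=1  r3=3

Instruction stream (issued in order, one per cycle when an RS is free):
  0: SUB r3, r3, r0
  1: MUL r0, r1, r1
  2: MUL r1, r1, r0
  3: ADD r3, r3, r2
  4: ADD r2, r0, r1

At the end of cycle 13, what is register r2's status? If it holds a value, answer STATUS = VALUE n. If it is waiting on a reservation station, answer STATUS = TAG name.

STATUS = VALUE 576

c1: issue SUB r3<-Add1 | r0:8,r1:8,r2:1,r3:Add1
c2: issue MUL r0<-Mul1 | r0:Mul1,r1:8,r2:1,r3:Add1
c3: issue MUL r1<-Mul2 | r0:Mul1,r1:Mul2,r2:1,r3:Add1
c4: CDB Add1=-5; issue ADD r3<-Add1 | r0:Mul1,r1:Mul2,r2:1,r3:Add1
c5: issue ADD r2<-Add2 | r0:Mul1,r1:Mul2,r2:Add2,r3:Add1
c6: CDB Mul1=64 | r0:64,r1:Mul2,r2:Add2,r3:Add1
c7: CDB Add1=-4 | r0:64,r1:Mul2,r2:Add2,r3:-4
c8: - | r0:64,r1:Mul2,r2:Add2,r3:-4
c9: - | r0:64,r1:Mul2,r2:Add2,r3:-4
c10: CDB Mul2=512 | r0:64,r1:512,r2:Add2,r3:-4
c11: - | r0:64,r1:512,r2:Add2,r3:-4
c12: - | r0:64,r1:512,r2:Add2,r3:-4
c13: CDB Add2=576 | r0:64,r1:512,r2:576,r3:-4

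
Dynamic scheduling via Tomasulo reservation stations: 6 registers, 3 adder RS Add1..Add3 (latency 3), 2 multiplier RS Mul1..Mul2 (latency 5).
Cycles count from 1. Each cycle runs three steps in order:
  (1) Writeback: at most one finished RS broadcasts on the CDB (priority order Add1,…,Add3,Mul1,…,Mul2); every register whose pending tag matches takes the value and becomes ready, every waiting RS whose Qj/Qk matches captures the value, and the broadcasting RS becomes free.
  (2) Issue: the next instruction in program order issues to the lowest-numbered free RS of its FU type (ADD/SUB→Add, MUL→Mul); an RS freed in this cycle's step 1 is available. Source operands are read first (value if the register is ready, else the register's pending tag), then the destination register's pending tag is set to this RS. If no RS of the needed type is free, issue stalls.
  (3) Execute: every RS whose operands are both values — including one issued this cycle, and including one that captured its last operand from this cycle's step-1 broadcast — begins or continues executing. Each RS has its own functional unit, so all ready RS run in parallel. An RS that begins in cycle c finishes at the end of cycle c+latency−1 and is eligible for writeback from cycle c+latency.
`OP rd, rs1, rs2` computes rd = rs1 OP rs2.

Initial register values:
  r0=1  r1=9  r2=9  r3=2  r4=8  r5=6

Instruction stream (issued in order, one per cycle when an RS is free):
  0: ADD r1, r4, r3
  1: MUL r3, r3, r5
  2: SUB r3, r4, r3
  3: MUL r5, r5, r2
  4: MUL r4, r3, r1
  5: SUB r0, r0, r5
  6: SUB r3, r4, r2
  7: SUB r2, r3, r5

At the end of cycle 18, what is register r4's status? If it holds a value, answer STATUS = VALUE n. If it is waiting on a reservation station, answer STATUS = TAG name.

cycle 1: issue ADD r1<-Add1 // r0:1,r1:Add1,r2:9,r3:2,r4:8,r5:6
cycle 2: issue MUL r3<-Mul1 // r0:1,r1:Add1,r2:9,r3:Mul1,r4:8,r5:6
cycle 3: issue SUB r3<-Add2 // r0:1,r1:Add1,r2:9,r3:Add2,r4:8,r5:6
cycle 4: CDB Add1=10; issue MUL r5<-Mul2 // r0:1,r1:10,r2:9,r3:Add2,r4:8,r5:Mul2
cycle 5: stall // r0:1,r1:10,r2:9,r3:Add2,r4:8,r5:Mul2
cycle 6: stall // r0:1,r1:10,r2:9,r3:Add2,r4:8,r5:Mul2
cycle 7: CDB Mul1=12; issue MUL r4<-Mul1 // r0:1,r1:10,r2:9,r3:Add2,r4:Mul1,r5:Mul2
cycle 8: issue SUB r0<-Add1 // r0:Add1,r1:10,r2:9,r3:Add2,r4:Mul1,r5:Mul2
cycle 9: CDB Mul2=54; issue SUB r3<-Add3 // r0:Add1,r1:10,r2:9,r3:Add3,r4:Mul1,r5:54
cycle 10: CDB Add2=-4; issue SUB r2<-Add2 // r0:Add1,r1:10,r2:Add2,r3:Add3,r4:Mul1,r5:54
cycle 11: - // r0:Add1,r1:10,r2:Add2,r3:Add3,r4:Mul1,r5:54
cycle 12: CDB Add1=-53 // r0:-53,r1:10,r2:Add2,r3:Add3,r4:Mul1,r5:54
cycle 13: - // r0:-53,r1:10,r2:Add2,r3:Add3,r4:Mul1,r5:54
cycle 14: - // r0:-53,r1:10,r2:Add2,r3:Add3,r4:Mul1,r5:54
cycle 15: CDB Mul1=-40 // r0:-53,r1:10,r2:Add2,r3:Add3,r4:-40,r5:54
cycle 16: - // r0:-53,r1:10,r2:Add2,r3:Add3,r4:-40,r5:54
cycle 17: - // r0:-53,r1:10,r2:Add2,r3:Add3,r4:-40,r5:54
cycle 18: CDB Add3=-49 // r0:-53,r1:10,r2:Add2,r3:-49,r4:-40,r5:54

STATUS = VALUE -40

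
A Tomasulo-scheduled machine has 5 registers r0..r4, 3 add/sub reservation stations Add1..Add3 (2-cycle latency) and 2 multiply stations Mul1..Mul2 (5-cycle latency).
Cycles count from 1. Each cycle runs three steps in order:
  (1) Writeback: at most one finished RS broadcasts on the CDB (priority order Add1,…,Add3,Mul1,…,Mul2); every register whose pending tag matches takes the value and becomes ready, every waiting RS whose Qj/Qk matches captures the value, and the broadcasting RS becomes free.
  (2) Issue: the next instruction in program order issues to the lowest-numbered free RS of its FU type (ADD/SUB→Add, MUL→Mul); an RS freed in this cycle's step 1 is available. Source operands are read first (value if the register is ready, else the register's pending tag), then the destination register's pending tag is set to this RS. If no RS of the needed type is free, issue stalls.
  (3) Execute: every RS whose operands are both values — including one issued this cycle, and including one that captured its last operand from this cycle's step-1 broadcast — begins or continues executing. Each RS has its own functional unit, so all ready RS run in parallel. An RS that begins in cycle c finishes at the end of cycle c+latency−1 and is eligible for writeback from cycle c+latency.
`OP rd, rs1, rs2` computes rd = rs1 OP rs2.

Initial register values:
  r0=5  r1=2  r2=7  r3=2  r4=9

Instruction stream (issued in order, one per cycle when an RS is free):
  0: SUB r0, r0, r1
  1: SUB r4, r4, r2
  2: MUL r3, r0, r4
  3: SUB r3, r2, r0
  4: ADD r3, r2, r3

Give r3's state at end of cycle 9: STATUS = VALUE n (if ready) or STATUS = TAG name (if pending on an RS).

STATUS = VALUE 11

  c1: issue SUB r0<-Add1  regs: r0:Add1,r1:2,r2:7,r3:2,r4:9
  c2: issue SUB r4<-Add2  regs: r0:Add1,r1:2,r2:7,r3:2,r4:Add2
  c3: CDB Add1=3; issue MUL r3<-Mul1  regs: r0:3,r1:2,r2:7,r3:Mul1,r4:Add2
  c4: CDB Add2=2; issue SUB r3<-Add1  regs: r0:3,r1:2,r2:7,r3:Add1,r4:2
  c5: issue ADD r3<-Add2  regs: r0:3,r1:2,r2:7,r3:Add2,r4:2
  c6: CDB Add1=4  regs: r0:3,r1:2,r2:7,r3:Add2,r4:2
  c7: -  regs: r0:3,r1:2,r2:7,r3:Add2,r4:2
  c8: CDB Add2=11  regs: r0:3,r1:2,r2:7,r3:11,r4:2
  c9: CDB Mul1=6  regs: r0:3,r1:2,r2:7,r3:11,r4:2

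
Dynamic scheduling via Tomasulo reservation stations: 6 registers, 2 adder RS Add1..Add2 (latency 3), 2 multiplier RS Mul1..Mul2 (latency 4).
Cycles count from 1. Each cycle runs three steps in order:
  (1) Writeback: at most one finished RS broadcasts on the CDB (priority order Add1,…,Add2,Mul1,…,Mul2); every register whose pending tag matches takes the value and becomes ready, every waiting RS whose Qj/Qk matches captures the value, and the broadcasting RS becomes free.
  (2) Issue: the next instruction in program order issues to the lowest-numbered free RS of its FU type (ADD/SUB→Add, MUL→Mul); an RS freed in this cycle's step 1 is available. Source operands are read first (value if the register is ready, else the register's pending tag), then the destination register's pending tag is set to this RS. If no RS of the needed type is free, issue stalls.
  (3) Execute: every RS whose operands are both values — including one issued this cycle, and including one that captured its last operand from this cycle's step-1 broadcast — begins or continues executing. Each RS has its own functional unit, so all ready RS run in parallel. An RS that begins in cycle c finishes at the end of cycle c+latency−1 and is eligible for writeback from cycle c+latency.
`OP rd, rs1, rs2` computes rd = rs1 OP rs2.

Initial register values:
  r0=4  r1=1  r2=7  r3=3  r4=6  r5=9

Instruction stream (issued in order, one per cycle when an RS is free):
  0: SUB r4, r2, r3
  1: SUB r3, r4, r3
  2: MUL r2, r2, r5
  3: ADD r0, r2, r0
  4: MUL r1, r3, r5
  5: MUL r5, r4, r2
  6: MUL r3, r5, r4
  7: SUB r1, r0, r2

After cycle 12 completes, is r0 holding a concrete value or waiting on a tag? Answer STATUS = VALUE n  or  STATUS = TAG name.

c1: issue SUB r4<-Add1 | r0:4,r1:1,r2:7,r3:3,r4:Add1,r5:9
c2: issue SUB r3<-Add2 | r0:4,r1:1,r2:7,r3:Add2,r4:Add1,r5:9
c3: issue MUL r2<-Mul1 | r0:4,r1:1,r2:Mul1,r3:Add2,r4:Add1,r5:9
c4: CDB Add1=4; issue ADD r0<-Add1 | r0:Add1,r1:1,r2:Mul1,r3:Add2,r4:4,r5:9
c5: issue MUL r1<-Mul2 | r0:Add1,r1:Mul2,r2:Mul1,r3:Add2,r4:4,r5:9
c6: stall | r0:Add1,r1:Mul2,r2:Mul1,r3:Add2,r4:4,r5:9
c7: CDB Add2=1; stall | r0:Add1,r1:Mul2,r2:Mul1,r3:1,r4:4,r5:9
c8: CDB Mul1=63; issue MUL r5<-Mul1 | r0:Add1,r1:Mul2,r2:63,r3:1,r4:4,r5:Mul1
c9: stall | r0:Add1,r1:Mul2,r2:63,r3:1,r4:4,r5:Mul1
c10: stall | r0:Add1,r1:Mul2,r2:63,r3:1,r4:4,r5:Mul1
c11: CDB Add1=67; stall | r0:67,r1:Mul2,r2:63,r3:1,r4:4,r5:Mul1
c12: CDB Mul1=252; issue MUL r3<-Mul1 | r0:67,r1:Mul2,r2:63,r3:Mul1,r4:4,r5:252

STATUS = VALUE 67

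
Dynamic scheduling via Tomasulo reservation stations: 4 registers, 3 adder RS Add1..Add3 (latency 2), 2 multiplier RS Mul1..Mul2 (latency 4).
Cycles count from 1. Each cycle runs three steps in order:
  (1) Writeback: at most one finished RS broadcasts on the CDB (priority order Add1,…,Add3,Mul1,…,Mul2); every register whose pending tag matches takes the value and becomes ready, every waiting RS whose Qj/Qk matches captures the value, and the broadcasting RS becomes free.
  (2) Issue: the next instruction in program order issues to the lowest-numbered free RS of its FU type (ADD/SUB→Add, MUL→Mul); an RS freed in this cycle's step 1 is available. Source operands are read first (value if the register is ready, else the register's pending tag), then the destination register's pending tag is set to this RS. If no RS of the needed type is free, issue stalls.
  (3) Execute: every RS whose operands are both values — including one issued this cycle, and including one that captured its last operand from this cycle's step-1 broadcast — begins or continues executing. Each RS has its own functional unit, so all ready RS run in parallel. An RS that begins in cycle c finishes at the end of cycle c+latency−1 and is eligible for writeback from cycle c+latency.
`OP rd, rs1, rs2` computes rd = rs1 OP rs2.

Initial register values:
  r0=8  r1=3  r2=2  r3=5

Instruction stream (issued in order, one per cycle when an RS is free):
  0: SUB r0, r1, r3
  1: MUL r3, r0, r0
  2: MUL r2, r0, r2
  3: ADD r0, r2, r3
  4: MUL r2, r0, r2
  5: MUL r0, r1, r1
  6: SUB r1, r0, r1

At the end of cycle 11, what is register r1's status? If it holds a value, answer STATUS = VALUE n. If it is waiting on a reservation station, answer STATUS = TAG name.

STATUS = TAG Add2

  c1: issue SUB r0<-Add1  regs: r0:Add1,r1:3,r2:2,r3:5
  c2: issue MUL r3<-Mul1  regs: r0:Add1,r1:3,r2:2,r3:Mul1
  c3: CDB Add1=-2; issue MUL r2<-Mul2  regs: r0:-2,r1:3,r2:Mul2,r3:Mul1
  c4: issue ADD r0<-Add1  regs: r0:Add1,r1:3,r2:Mul2,r3:Mul1
  c5: stall  regs: r0:Add1,r1:3,r2:Mul2,r3:Mul1
  c6: stall  regs: r0:Add1,r1:3,r2:Mul2,r3:Mul1
  c7: CDB Mul1=4; issue MUL r2<-Mul1  regs: r0:Add1,r1:3,r2:Mul1,r3:4
  c8: CDB Mul2=-4; issue MUL r0<-Mul2  regs: r0:Mul2,r1:3,r2:Mul1,r3:4
  c9: issue SUB r1<-Add2  regs: r0:Mul2,r1:Add2,r2:Mul1,r3:4
  c10: CDB Add1=0  regs: r0:Mul2,r1:Add2,r2:Mul1,r3:4
  c11: -  regs: r0:Mul2,r1:Add2,r2:Mul1,r3:4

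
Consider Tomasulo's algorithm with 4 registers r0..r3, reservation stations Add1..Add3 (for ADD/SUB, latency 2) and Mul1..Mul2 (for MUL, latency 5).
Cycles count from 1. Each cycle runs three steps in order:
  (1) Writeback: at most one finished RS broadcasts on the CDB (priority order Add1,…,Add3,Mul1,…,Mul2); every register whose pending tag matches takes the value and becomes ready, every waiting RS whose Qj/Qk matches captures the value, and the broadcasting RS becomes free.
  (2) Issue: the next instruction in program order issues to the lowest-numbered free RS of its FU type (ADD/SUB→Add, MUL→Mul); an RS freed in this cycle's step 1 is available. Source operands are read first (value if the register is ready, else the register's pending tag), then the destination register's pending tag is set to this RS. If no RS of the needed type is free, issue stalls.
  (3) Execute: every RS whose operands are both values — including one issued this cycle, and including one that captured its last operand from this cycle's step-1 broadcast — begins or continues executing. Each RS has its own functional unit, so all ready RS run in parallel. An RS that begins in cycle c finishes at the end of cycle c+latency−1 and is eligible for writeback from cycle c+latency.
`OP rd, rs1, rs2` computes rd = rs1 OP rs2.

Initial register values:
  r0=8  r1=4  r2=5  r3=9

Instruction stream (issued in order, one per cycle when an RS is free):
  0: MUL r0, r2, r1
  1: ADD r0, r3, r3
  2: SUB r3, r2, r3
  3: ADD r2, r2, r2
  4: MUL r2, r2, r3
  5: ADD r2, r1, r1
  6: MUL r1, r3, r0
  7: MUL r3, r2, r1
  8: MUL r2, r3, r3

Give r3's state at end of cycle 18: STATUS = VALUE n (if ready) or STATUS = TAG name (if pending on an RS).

cycle 1: issue MUL r0<-Mul1 // r0:Mul1,r1:4,r2:5,r3:9
cycle 2: issue ADD r0<-Add1 // r0:Add1,r1:4,r2:5,r3:9
cycle 3: issue SUB r3<-Add2 // r0:Add1,r1:4,r2:5,r3:Add2
cycle 4: CDB Add1=18; issue ADD r2<-Add1 // r0:18,r1:4,r2:Add1,r3:Add2
cycle 5: CDB Add2=-4; issue MUL r2<-Mul2 // r0:18,r1:4,r2:Mul2,r3:-4
cycle 6: CDB Add1=10; issue ADD r2<-Add1 // r0:18,r1:4,r2:Add1,r3:-4
cycle 7: CDB Mul1=20; issue MUL r1<-Mul1 // r0:18,r1:Mul1,r2:Add1,r3:-4
cycle 8: CDB Add1=8; stall // r0:18,r1:Mul1,r2:8,r3:-4
cycle 9: stall // r0:18,r1:Mul1,r2:8,r3:-4
cycle 10: stall // r0:18,r1:Mul1,r2:8,r3:-4
cycle 11: CDB Mul2=-40; issue MUL r3<-Mul2 // r0:18,r1:Mul1,r2:8,r3:Mul2
cycle 12: CDB Mul1=-72; issue MUL r2<-Mul1 // r0:18,r1:-72,r2:Mul1,r3:Mul2
cycle 13: - // r0:18,r1:-72,r2:Mul1,r3:Mul2
cycle 14: - // r0:18,r1:-72,r2:Mul1,r3:Mul2
cycle 15: - // r0:18,r1:-72,r2:Mul1,r3:Mul2
cycle 16: - // r0:18,r1:-72,r2:Mul1,r3:Mul2
cycle 17: CDB Mul2=-576 // r0:18,r1:-72,r2:Mul1,r3:-576
cycle 18: - // r0:18,r1:-72,r2:Mul1,r3:-576

STATUS = VALUE -576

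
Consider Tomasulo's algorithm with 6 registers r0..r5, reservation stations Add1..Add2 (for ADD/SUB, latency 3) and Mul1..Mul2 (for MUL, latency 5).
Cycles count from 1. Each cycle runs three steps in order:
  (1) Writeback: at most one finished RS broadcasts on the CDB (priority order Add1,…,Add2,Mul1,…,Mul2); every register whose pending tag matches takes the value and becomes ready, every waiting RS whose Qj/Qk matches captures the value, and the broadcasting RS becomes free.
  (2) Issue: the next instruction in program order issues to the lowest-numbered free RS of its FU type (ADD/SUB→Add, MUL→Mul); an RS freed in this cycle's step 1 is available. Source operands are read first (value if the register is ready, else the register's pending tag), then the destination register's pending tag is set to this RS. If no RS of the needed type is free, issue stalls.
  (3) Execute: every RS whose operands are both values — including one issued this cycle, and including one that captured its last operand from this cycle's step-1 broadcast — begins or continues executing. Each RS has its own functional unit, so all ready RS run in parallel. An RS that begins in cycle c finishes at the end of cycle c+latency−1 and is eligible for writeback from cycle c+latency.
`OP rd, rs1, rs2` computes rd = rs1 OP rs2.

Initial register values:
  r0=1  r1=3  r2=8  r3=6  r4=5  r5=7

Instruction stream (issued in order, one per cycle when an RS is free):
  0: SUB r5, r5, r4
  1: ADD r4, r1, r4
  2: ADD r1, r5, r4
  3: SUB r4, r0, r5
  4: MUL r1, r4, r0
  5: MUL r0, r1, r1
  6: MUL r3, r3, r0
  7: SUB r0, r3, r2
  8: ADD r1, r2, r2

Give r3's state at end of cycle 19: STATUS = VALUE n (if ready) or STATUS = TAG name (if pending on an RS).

c1: issue SUB r5<-Add1 | r0:1,r1:3,r2:8,r3:6,r4:5,r5:Add1
c2: issue ADD r4<-Add2 | r0:1,r1:3,r2:8,r3:6,r4:Add2,r5:Add1
c3: stall | r0:1,r1:3,r2:8,r3:6,r4:Add2,r5:Add1
c4: CDB Add1=2; issue ADD r1<-Add1 | r0:1,r1:Add1,r2:8,r3:6,r4:Add2,r5:2
c5: CDB Add2=8; issue SUB r4<-Add2 | r0:1,r1:Add1,r2:8,r3:6,r4:Add2,r5:2
c6: issue MUL r1<-Mul1 | r0:1,r1:Mul1,r2:8,r3:6,r4:Add2,r5:2
c7: issue MUL r0<-Mul2 | r0:Mul2,r1:Mul1,r2:8,r3:6,r4:Add2,r5:2
c8: CDB Add1=10; stall | r0:Mul2,r1:Mul1,r2:8,r3:6,r4:Add2,r5:2
c9: CDB Add2=-1; stall | r0:Mul2,r1:Mul1,r2:8,r3:6,r4:-1,r5:2
c10: stall | r0:Mul2,r1:Mul1,r2:8,r3:6,r4:-1,r5:2
c11: stall | r0:Mul2,r1:Mul1,r2:8,r3:6,r4:-1,r5:2
c12: stall | r0:Mul2,r1:Mul1,r2:8,r3:6,r4:-1,r5:2
c13: stall | r0:Mul2,r1:Mul1,r2:8,r3:6,r4:-1,r5:2
c14: CDB Mul1=-1; issue MUL r3<-Mul1 | r0:Mul2,r1:-1,r2:8,r3:Mul1,r4:-1,r5:2
c15: issue SUB r0<-Add1 | r0:Add1,r1:-1,r2:8,r3:Mul1,r4:-1,r5:2
c16: issue ADD r1<-Add2 | r0:Add1,r1:Add2,r2:8,r3:Mul1,r4:-1,r5:2
c17: - | r0:Add1,r1:Add2,r2:8,r3:Mul1,r4:-1,r5:2
c18: - | r0:Add1,r1:Add2,r2:8,r3:Mul1,r4:-1,r5:2
c19: CDB Add2=16 | r0:Add1,r1:16,r2:8,r3:Mul1,r4:-1,r5:2

STATUS = TAG Mul1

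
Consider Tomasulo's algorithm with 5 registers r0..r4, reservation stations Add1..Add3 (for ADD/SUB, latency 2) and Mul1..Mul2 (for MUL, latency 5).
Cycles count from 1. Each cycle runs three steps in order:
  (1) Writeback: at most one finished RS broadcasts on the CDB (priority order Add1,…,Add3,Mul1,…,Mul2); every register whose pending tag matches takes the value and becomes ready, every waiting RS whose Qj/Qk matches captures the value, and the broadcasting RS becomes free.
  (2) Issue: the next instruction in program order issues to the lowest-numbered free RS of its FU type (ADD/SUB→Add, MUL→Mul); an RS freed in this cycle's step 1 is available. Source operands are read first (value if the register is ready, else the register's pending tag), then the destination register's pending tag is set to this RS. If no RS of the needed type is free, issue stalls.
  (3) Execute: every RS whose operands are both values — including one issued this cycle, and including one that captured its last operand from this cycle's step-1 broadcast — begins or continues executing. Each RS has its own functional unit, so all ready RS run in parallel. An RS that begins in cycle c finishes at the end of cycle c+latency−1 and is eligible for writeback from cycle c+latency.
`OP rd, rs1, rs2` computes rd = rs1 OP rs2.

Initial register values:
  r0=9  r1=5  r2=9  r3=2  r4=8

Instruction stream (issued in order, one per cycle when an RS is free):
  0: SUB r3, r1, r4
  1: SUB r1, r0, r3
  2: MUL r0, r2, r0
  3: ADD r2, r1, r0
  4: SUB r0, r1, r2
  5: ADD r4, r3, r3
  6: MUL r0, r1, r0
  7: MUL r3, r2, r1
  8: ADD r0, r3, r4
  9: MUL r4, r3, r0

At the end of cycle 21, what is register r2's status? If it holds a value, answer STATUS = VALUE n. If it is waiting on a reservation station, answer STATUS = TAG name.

STATUS = VALUE 93

c1: issue SUB r3<-Add1 | r0:9,r1:5,r2:9,r3:Add1,r4:8
c2: issue SUB r1<-Add2 | r0:9,r1:Add2,r2:9,r3:Add1,r4:8
c3: CDB Add1=-3; issue MUL r0<-Mul1 | r0:Mul1,r1:Add2,r2:9,r3:-3,r4:8
c4: issue ADD r2<-Add1 | r0:Mul1,r1:Add2,r2:Add1,r3:-3,r4:8
c5: CDB Add2=12; issue SUB r0<-Add2 | r0:Add2,r1:12,r2:Add1,r3:-3,r4:8
c6: issue ADD r4<-Add3 | r0:Add2,r1:12,r2:Add1,r3:-3,r4:Add3
c7: issue MUL r0<-Mul2 | r0:Mul2,r1:12,r2:Add1,r3:-3,r4:Add3
c8: CDB Add3=-6; stall | r0:Mul2,r1:12,r2:Add1,r3:-3,r4:-6
c9: CDB Mul1=81; issue MUL r3<-Mul1 | r0:Mul2,r1:12,r2:Add1,r3:Mul1,r4:-6
c10: issue ADD r0<-Add3 | r0:Add3,r1:12,r2:Add1,r3:Mul1,r4:-6
c11: CDB Add1=93; stall | r0:Add3,r1:12,r2:93,r3:Mul1,r4:-6
c12: stall | r0:Add3,r1:12,r2:93,r3:Mul1,r4:-6
c13: CDB Add2=-81; stall | r0:Add3,r1:12,r2:93,r3:Mul1,r4:-6
c14: stall | r0:Add3,r1:12,r2:93,r3:Mul1,r4:-6
c15: stall | r0:Add3,r1:12,r2:93,r3:Mul1,r4:-6
c16: CDB Mul1=1116; issue MUL r4<-Mul1 | r0:Add3,r1:12,r2:93,r3:1116,r4:Mul1
c17: - | r0:Add3,r1:12,r2:93,r3:1116,r4:Mul1
c18: CDB Add3=1110 | r0:1110,r1:12,r2:93,r3:1116,r4:Mul1
c19: CDB Mul2=-972 | r0:1110,r1:12,r2:93,r3:1116,r4:Mul1
c20: - | r0:1110,r1:12,r2:93,r3:1116,r4:Mul1
c21: - | r0:1110,r1:12,r2:93,r3:1116,r4:Mul1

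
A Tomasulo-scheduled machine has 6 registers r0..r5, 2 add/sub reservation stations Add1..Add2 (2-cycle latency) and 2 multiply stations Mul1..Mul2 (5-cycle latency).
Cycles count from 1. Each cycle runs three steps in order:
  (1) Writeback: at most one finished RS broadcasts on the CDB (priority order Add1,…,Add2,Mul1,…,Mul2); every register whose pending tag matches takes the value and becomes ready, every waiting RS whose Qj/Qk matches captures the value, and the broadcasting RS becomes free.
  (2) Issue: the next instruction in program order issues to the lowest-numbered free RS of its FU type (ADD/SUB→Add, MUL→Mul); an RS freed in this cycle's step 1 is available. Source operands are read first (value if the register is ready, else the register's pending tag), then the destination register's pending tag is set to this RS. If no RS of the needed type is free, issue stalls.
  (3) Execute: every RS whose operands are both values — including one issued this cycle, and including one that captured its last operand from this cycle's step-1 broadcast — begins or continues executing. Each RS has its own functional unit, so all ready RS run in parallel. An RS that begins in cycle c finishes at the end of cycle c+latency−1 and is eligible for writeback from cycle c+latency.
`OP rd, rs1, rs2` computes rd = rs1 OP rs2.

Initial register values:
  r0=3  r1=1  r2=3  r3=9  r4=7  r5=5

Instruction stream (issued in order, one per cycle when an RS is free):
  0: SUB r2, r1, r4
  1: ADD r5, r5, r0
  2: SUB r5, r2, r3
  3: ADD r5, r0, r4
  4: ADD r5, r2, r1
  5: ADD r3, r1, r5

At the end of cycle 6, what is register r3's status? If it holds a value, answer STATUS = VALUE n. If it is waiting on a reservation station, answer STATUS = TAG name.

  c1: issue SUB r2<-Add1  regs: r0:3,r1:1,r2:Add1,r3:9,r4:7,r5:5
  c2: issue ADD r5<-Add2  regs: r0:3,r1:1,r2:Add1,r3:9,r4:7,r5:Add2
  c3: CDB Add1=-6; issue SUB r5<-Add1  regs: r0:3,r1:1,r2:-6,r3:9,r4:7,r5:Add1
  c4: CDB Add2=8; issue ADD r5<-Add2  regs: r0:3,r1:1,r2:-6,r3:9,r4:7,r5:Add2
  c5: CDB Add1=-15; issue ADD r5<-Add1  regs: r0:3,r1:1,r2:-6,r3:9,r4:7,r5:Add1
  c6: CDB Add2=10; issue ADD r3<-Add2  regs: r0:3,r1:1,r2:-6,r3:Add2,r4:7,r5:Add1

STATUS = TAG Add2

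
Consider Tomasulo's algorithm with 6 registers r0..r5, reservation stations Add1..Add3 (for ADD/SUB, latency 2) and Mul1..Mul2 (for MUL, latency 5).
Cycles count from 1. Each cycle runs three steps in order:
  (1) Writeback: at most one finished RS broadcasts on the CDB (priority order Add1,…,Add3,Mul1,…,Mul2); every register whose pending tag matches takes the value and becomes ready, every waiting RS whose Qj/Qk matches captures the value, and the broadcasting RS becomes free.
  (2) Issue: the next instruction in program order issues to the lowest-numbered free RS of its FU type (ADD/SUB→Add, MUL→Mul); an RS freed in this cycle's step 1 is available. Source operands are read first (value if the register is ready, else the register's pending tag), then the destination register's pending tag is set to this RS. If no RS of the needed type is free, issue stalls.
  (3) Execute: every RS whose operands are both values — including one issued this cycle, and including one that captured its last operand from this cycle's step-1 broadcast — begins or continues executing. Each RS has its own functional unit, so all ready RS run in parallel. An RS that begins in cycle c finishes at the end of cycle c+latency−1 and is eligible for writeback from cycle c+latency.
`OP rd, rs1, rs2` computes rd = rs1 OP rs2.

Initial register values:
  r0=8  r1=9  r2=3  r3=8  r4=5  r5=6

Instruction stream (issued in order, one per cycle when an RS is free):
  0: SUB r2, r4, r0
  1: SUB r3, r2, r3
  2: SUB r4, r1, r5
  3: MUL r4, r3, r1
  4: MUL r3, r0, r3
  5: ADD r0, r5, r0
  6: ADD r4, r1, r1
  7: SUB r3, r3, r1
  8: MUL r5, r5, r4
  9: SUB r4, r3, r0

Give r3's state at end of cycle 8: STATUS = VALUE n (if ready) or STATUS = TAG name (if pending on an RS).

  c1: issue SUB r2<-Add1  regs: r0:8,r1:9,r2:Add1,r3:8,r4:5,r5:6
  c2: issue SUB r3<-Add2  regs: r0:8,r1:9,r2:Add1,r3:Add2,r4:5,r5:6
  c3: CDB Add1=-3; issue SUB r4<-Add1  regs: r0:8,r1:9,r2:-3,r3:Add2,r4:Add1,r5:6
  c4: issue MUL r4<-Mul1  regs: r0:8,r1:9,r2:-3,r3:Add2,r4:Mul1,r5:6
  c5: CDB Add1=3; issue MUL r3<-Mul2  regs: r0:8,r1:9,r2:-3,r3:Mul2,r4:Mul1,r5:6
  c6: CDB Add2=-11; issue ADD r0<-Add1  regs: r0:Add1,r1:9,r2:-3,r3:Mul2,r4:Mul1,r5:6
  c7: issue ADD r4<-Add2  regs: r0:Add1,r1:9,r2:-3,r3:Mul2,r4:Add2,r5:6
  c8: CDB Add1=14; issue SUB r3<-Add1  regs: r0:14,r1:9,r2:-3,r3:Add1,r4:Add2,r5:6

STATUS = TAG Add1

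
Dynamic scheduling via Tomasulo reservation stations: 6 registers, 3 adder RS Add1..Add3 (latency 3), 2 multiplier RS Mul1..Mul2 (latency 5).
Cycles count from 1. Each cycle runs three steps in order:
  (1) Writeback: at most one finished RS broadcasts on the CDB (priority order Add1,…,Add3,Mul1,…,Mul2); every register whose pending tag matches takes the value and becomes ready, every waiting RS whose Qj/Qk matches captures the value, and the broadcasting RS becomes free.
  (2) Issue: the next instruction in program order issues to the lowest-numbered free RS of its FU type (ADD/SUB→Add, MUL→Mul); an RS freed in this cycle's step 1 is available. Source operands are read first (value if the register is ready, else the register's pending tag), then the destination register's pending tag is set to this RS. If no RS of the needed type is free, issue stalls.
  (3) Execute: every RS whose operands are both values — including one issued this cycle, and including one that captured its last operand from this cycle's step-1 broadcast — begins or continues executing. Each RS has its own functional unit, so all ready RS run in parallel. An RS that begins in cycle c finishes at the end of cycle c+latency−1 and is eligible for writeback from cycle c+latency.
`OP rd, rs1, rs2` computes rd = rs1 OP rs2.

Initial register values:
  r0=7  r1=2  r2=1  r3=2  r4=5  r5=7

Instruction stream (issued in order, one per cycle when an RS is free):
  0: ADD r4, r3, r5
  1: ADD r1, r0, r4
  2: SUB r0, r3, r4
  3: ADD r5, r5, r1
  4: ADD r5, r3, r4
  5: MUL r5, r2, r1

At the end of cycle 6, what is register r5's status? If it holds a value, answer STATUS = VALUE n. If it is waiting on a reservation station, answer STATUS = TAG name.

STATUS = TAG Add1

cycle 1: issue ADD r4<-Add1 // r0:7,r1:2,r2:1,r3:2,r4:Add1,r5:7
cycle 2: issue ADD r1<-Add2 // r0:7,r1:Add2,r2:1,r3:2,r4:Add1,r5:7
cycle 3: issue SUB r0<-Add3 // r0:Add3,r1:Add2,r2:1,r3:2,r4:Add1,r5:7
cycle 4: CDB Add1=9; issue ADD r5<-Add1 // r0:Add3,r1:Add2,r2:1,r3:2,r4:9,r5:Add1
cycle 5: stall // r0:Add3,r1:Add2,r2:1,r3:2,r4:9,r5:Add1
cycle 6: stall // r0:Add3,r1:Add2,r2:1,r3:2,r4:9,r5:Add1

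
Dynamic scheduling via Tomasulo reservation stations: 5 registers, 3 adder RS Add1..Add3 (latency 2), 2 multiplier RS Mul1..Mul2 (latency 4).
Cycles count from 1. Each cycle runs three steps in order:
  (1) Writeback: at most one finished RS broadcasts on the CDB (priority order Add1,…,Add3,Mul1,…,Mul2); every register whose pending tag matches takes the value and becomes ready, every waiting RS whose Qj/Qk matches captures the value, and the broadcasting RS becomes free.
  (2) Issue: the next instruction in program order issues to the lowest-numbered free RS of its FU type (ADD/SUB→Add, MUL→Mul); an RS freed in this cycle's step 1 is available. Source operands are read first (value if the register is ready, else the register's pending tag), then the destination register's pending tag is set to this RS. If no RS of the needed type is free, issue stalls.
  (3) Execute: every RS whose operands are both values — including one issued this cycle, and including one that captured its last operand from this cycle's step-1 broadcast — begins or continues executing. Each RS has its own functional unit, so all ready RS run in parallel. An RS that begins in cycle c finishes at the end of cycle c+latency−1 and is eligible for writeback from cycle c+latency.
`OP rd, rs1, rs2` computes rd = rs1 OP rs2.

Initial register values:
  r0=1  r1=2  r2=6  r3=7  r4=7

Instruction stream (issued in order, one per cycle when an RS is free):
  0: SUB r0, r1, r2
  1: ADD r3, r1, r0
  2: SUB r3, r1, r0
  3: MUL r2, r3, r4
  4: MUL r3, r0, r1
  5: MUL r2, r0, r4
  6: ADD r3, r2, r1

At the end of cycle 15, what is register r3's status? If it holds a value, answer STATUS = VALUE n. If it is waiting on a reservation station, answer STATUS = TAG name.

STATUS = VALUE -26

cycle 1: issue SUB r0<-Add1 // r0:Add1,r1:2,r2:6,r3:7,r4:7
cycle 2: issue ADD r3<-Add2 // r0:Add1,r1:2,r2:6,r3:Add2,r4:7
cycle 3: CDB Add1=-4; issue SUB r3<-Add1 // r0:-4,r1:2,r2:6,r3:Add1,r4:7
cycle 4: issue MUL r2<-Mul1 // r0:-4,r1:2,r2:Mul1,r3:Add1,r4:7
cycle 5: CDB Add1=6; issue MUL r3<-Mul2 // r0:-4,r1:2,r2:Mul1,r3:Mul2,r4:7
cycle 6: CDB Add2=-2; stall // r0:-4,r1:2,r2:Mul1,r3:Mul2,r4:7
cycle 7: stall // r0:-4,r1:2,r2:Mul1,r3:Mul2,r4:7
cycle 8: stall // r0:-4,r1:2,r2:Mul1,r3:Mul2,r4:7
cycle 9: CDB Mul1=42; issue MUL r2<-Mul1 // r0:-4,r1:2,r2:Mul1,r3:Mul2,r4:7
cycle 10: CDB Mul2=-8; issue ADD r3<-Add1 // r0:-4,r1:2,r2:Mul1,r3:Add1,r4:7
cycle 11: - // r0:-4,r1:2,r2:Mul1,r3:Add1,r4:7
cycle 12: - // r0:-4,r1:2,r2:Mul1,r3:Add1,r4:7
cycle 13: CDB Mul1=-28 // r0:-4,r1:2,r2:-28,r3:Add1,r4:7
cycle 14: - // r0:-4,r1:2,r2:-28,r3:Add1,r4:7
cycle 15: CDB Add1=-26 // r0:-4,r1:2,r2:-28,r3:-26,r4:7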